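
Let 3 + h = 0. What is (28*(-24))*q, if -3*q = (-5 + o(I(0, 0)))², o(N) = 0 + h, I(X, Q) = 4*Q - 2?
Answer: 14336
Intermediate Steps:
h = -3 (h = -3 + 0 = -3)
I(X, Q) = -2 + 4*Q
o(N) = -3 (o(N) = 0 - 3 = -3)
q = -64/3 (q = -(-5 - 3)²/3 = -⅓*(-8)² = -⅓*64 = -64/3 ≈ -21.333)
(28*(-24))*q = (28*(-24))*(-64/3) = -672*(-64/3) = 14336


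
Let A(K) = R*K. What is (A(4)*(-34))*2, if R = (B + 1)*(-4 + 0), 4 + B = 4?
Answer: 1088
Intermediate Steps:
B = 0 (B = -4 + 4 = 0)
R = -4 (R = (0 + 1)*(-4 + 0) = 1*(-4) = -4)
A(K) = -4*K
(A(4)*(-34))*2 = (-4*4*(-34))*2 = -16*(-34)*2 = 544*2 = 1088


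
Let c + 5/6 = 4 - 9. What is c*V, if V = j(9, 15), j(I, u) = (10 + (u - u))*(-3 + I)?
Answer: -350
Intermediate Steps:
j(I, u) = -30 + 10*I (j(I, u) = (10 + 0)*(-3 + I) = 10*(-3 + I) = -30 + 10*I)
c = -35/6 (c = -⅚ + (4 - 9) = -⅚ - 5 = -35/6 ≈ -5.8333)
V = 60 (V = -30 + 10*9 = -30 + 90 = 60)
c*V = -35/6*60 = -350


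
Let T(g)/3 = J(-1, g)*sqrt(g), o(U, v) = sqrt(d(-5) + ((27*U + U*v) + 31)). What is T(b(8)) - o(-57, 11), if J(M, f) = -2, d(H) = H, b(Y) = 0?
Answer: -2*I*sqrt(535) ≈ -46.26*I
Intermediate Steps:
o(U, v) = sqrt(26 + 27*U + U*v) (o(U, v) = sqrt(-5 + ((27*U + U*v) + 31)) = sqrt(-5 + (31 + 27*U + U*v)) = sqrt(26 + 27*U + U*v))
T(g) = -6*sqrt(g) (T(g) = 3*(-2*sqrt(g)) = -6*sqrt(g))
T(b(8)) - o(-57, 11) = -6*sqrt(0) - sqrt(26 + 27*(-57) - 57*11) = -6*0 - sqrt(26 - 1539 - 627) = 0 - sqrt(-2140) = 0 - 2*I*sqrt(535) = -2*I*sqrt(535)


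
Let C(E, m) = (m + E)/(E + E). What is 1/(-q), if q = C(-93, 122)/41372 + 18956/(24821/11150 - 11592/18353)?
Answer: -2510856602525496/29850258203517713023 ≈ -8.4115e-5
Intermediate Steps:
C(E, m) = (E + m)/(2*E) (C(E, m) = (E + m)/((2*E)) = (E + m)*(1/(2*E)) = (E + m)/(2*E))
q = 29850258203517713023/2510856602525496 (q = ((1/2)*(-93 + 122)/(-93))/41372 + 18956/(24821/11150 - 11592/18353) = ((1/2)*(-1/93)*29)*(1/41372) + 18956/(24821*(1/11150) - 11592*1/18353) = -29/186*1/41372 + 18956/(24821/11150 - 11592/18353) = -29/7695192 + 18956/(326289013/204635950) = -29/7695192 + 18956*(204635950/326289013) = -29/7695192 + 3879079068200/326289013 = 29850258203517713023/2510856602525496 ≈ 11888.)
1/(-q) = 1/(-1*29850258203517713023/2510856602525496) = 1/(-29850258203517713023/2510856602525496) = -2510856602525496/29850258203517713023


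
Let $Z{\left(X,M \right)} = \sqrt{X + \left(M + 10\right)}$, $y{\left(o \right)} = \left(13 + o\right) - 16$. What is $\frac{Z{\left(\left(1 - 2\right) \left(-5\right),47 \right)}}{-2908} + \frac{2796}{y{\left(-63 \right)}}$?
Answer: $- \frac{466}{11} - \frac{\sqrt{62}}{2908} \approx -42.366$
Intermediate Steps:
$y{\left(o \right)} = -3 + o$
$Z{\left(X,M \right)} = \sqrt{10 + M + X}$ ($Z{\left(X,M \right)} = \sqrt{X + \left(10 + M\right)} = \sqrt{10 + M + X}$)
$\frac{Z{\left(\left(1 - 2\right) \left(-5\right),47 \right)}}{-2908} + \frac{2796}{y{\left(-63 \right)}} = \frac{\sqrt{10 + 47 + \left(1 - 2\right) \left(-5\right)}}{-2908} + \frac{2796}{-3 - 63} = \sqrt{10 + 47 - -5} \left(- \frac{1}{2908}\right) + \frac{2796}{-66} = \sqrt{10 + 47 + 5} \left(- \frac{1}{2908}\right) + 2796 \left(- \frac{1}{66}\right) = \sqrt{62} \left(- \frac{1}{2908}\right) - \frac{466}{11} = - \frac{\sqrt{62}}{2908} - \frac{466}{11} = - \frac{466}{11} - \frac{\sqrt{62}}{2908}$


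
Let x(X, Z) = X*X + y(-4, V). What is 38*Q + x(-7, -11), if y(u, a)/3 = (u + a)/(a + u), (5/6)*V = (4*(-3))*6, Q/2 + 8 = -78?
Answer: -6484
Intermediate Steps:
Q = -172 (Q = -16 + 2*(-78) = -16 - 156 = -172)
V = -432/5 (V = 6*((4*(-3))*6)/5 = 6*(-12*6)/5 = (6/5)*(-72) = -432/5 ≈ -86.400)
y(u, a) = 3 (y(u, a) = 3*((u + a)/(a + u)) = 3*((a + u)/(a + u)) = 3*1 = 3)
x(X, Z) = 3 + X² (x(X, Z) = X*X + 3 = X² + 3 = 3 + X²)
38*Q + x(-7, -11) = 38*(-172) + (3 + (-7)²) = -6536 + (3 + 49) = -6536 + 52 = -6484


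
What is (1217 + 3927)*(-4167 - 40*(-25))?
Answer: -16291048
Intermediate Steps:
(1217 + 3927)*(-4167 - 40*(-25)) = 5144*(-4167 + 1000) = 5144*(-3167) = -16291048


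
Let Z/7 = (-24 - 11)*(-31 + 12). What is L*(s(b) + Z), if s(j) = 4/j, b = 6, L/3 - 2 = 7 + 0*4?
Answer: 125703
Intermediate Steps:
Z = 4655 (Z = 7*((-24 - 11)*(-31 + 12)) = 7*(-35*(-19)) = 7*665 = 4655)
L = 27 (L = 6 + 3*(7 + 0*4) = 6 + 3*(7 + 0) = 6 + 3*7 = 6 + 21 = 27)
L*(s(b) + Z) = 27*(4/6 + 4655) = 27*(4*(⅙) + 4655) = 27*(⅔ + 4655) = 27*(13967/3) = 125703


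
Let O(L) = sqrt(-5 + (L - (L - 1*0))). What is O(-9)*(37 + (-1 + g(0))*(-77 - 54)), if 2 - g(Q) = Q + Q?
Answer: -94*I*sqrt(5) ≈ -210.19*I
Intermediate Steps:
g(Q) = 2 - 2*Q (g(Q) = 2 - (Q + Q) = 2 - 2*Q)
O(L) = I*sqrt(5) (O(L) = sqrt(-5 + (L - (L + 0))) = sqrt(-5 + (L - L)) = sqrt(-5 + 0) = sqrt(-5) = I*sqrt(5))
O(-9)*(37 + (-1 + g(0))*(-77 - 54)) = (I*sqrt(5))*(37 + (-1 + (2 - 2*0))*(-77 - 54)) = (I*sqrt(5))*(37 + (-1 + (2 + 0))*(-131)) = (I*sqrt(5))*(37 + (-1 + 2)*(-131)) = (I*sqrt(5))*(37 + 1*(-131)) = (I*sqrt(5))*(37 - 131) = (I*sqrt(5))*(-94) = -94*I*sqrt(5)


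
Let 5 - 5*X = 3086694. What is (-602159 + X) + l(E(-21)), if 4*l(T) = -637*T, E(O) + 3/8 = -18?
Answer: -194651293/160 ≈ -1.2166e+6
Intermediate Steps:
E(O) = -147/8 (E(O) = -3/8 - 18 = -147/8)
l(T) = -637*T/4 (l(T) = (-637*T)/4 = -637*T/4)
X = -3086689/5 (X = 1 - ⅕*3086694 = 1 - 3086694/5 = -3086689/5 ≈ -6.1734e+5)
(-602159 + X) + l(E(-21)) = (-602159 - 3086689/5) - 637/4*(-147/8) = -6097484/5 + 93639/32 = -194651293/160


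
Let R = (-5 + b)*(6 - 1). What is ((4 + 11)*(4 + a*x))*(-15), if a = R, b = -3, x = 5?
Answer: 44100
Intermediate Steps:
R = -40 (R = (-5 - 3)*(6 - 1) = -8*5 = -40)
a = -40
((4 + 11)*(4 + a*x))*(-15) = ((4 + 11)*(4 - 40*5))*(-15) = (15*(4 - 200))*(-15) = (15*(-196))*(-15) = -2940*(-15) = 44100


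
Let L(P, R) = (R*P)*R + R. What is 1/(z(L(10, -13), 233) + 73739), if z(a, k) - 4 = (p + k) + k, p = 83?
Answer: 1/74292 ≈ 1.3460e-5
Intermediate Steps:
L(P, R) = R + P*R² (L(P, R) = (P*R)*R + R = P*R² + R = R + P*R²)
z(a, k) = 87 + 2*k (z(a, k) = 4 + ((83 + k) + k) = 4 + (83 + 2*k) = 87 + 2*k)
1/(z(L(10, -13), 233) + 73739) = 1/((87 + 2*233) + 73739) = 1/((87 + 466) + 73739) = 1/(553 + 73739) = 1/74292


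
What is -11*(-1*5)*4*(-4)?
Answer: -880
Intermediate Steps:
-11*(-1*5)*4*(-4) = -11*(-5)*(-16) = -(-55)*(-16) = -1*880 = -880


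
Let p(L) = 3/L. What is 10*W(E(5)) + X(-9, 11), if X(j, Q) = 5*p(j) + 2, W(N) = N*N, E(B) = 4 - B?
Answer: 31/3 ≈ 10.333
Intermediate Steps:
W(N) = N**2
X(j, Q) = 2 + 15/j (X(j, Q) = 5*(3/j) + 2 = 15/j + 2 = 2 + 15/j)
10*W(E(5)) + X(-9, 11) = 10*(4 - 1*5)**2 + (2 + 15/(-9)) = 10*(4 - 5)**2 + (2 + 15*(-1/9)) = 10*(-1)**2 + (2 - 5/3) = 10*1 + 1/3 = 10 + 1/3 = 31/3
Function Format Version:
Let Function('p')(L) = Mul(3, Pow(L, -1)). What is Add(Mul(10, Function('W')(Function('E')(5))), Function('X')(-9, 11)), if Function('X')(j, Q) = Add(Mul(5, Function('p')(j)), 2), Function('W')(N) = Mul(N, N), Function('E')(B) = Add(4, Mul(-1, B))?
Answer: Rational(31, 3) ≈ 10.333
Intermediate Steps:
Function('W')(N) = Pow(N, 2)
Function('X')(j, Q) = Add(2, Mul(15, Pow(j, -1))) (Function('X')(j, Q) = Add(Mul(5, Mul(3, Pow(j, -1))), 2) = Add(Mul(15, Pow(j, -1)), 2) = Add(2, Mul(15, Pow(j, -1))))
Add(Mul(10, Function('W')(Function('E')(5))), Function('X')(-9, 11)) = Add(Mul(10, Pow(Add(4, Mul(-1, 5)), 2)), Add(2, Mul(15, Pow(-9, -1)))) = Add(Mul(10, Pow(Add(4, -5), 2)), Add(2, Mul(15, Rational(-1, 9)))) = Add(Mul(10, Pow(-1, 2)), Add(2, Rational(-5, 3))) = Add(Mul(10, 1), Rational(1, 3)) = Add(10, Rational(1, 3)) = Rational(31, 3)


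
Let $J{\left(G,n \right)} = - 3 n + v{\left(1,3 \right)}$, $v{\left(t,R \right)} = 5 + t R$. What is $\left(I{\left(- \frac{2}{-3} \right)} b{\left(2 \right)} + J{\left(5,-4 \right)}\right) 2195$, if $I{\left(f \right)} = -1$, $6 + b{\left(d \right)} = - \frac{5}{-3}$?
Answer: $\frac{160235}{3} \approx 53412.0$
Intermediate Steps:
$b{\left(d \right)} = - \frac{13}{3}$ ($b{\left(d \right)} = -6 - \frac{5}{-3} = -6 - - \frac{5}{3} = -6 + \frac{5}{3} = - \frac{13}{3}$)
$v{\left(t,R \right)} = 5 + R t$
$J{\left(G,n \right)} = 8 - 3 n$ ($J{\left(G,n \right)} = - 3 n + \left(5 + 3 \cdot 1\right) = - 3 n + \left(5 + 3\right) = - 3 n + 8 = 8 - 3 n$)
$\left(I{\left(- \frac{2}{-3} \right)} b{\left(2 \right)} + J{\left(5,-4 \right)}\right) 2195 = \left(\left(-1\right) \left(- \frac{13}{3}\right) + \left(8 - -12\right)\right) 2195 = \left(\frac{13}{3} + \left(8 + 12\right)\right) 2195 = \left(\frac{13}{3} + 20\right) 2195 = \frac{73}{3} \cdot 2195 = \frac{160235}{3}$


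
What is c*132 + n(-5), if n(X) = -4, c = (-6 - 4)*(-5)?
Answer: 6596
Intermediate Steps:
c = 50 (c = -10*(-5) = 50)
c*132 + n(-5) = 50*132 - 4 = 6600 - 4 = 6596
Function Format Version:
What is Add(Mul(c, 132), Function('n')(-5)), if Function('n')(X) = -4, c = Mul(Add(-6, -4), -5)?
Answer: 6596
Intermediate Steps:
c = 50 (c = Mul(-10, -5) = 50)
Add(Mul(c, 132), Function('n')(-5)) = Add(Mul(50, 132), -4) = Add(6600, -4) = 6596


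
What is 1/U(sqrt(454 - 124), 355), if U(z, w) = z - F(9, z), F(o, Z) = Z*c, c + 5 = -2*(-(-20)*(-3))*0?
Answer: sqrt(330)/1980 ≈ 0.0091747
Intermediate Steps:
c = -5 (c = -5 - 2*(-(-20)*(-3))*0 = -5 - 2*(-5*12)*0 = -5 - (-120)*0 = -5 - 2*0 = -5 + 0 = -5)
F(o, Z) = -5*Z (F(o, Z) = Z*(-5) = -5*Z)
U(z, w) = 6*z (U(z, w) = z - (-5)*z = z + 5*z = 6*z)
1/U(sqrt(454 - 124), 355) = 1/(6*sqrt(454 - 124)) = 1/(6*sqrt(330)) = sqrt(330)/1980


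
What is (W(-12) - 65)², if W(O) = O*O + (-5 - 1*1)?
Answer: 5329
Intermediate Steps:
W(O) = -6 + O² (W(O) = O² + (-5 - 1) = O² - 6 = -6 + O²)
(W(-12) - 65)² = ((-6 + (-12)²) - 65)² = ((-6 + 144) - 65)² = (138 - 65)² = 73² = 5329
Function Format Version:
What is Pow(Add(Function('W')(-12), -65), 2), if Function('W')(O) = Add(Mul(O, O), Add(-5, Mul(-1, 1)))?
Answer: 5329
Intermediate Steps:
Function('W')(O) = Add(-6, Pow(O, 2)) (Function('W')(O) = Add(Pow(O, 2), Add(-5, -1)) = Add(Pow(O, 2), -6) = Add(-6, Pow(O, 2)))
Pow(Add(Function('W')(-12), -65), 2) = Pow(Add(Add(-6, Pow(-12, 2)), -65), 2) = Pow(Add(Add(-6, 144), -65), 2) = Pow(Add(138, -65), 2) = Pow(73, 2) = 5329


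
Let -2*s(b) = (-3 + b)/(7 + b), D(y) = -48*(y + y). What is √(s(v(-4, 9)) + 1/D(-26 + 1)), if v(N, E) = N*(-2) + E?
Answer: I*√466/40 ≈ 0.53968*I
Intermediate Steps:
v(N, E) = E - 2*N (v(N, E) = -2*N + E = E - 2*N)
D(y) = -96*y
s(b) = -(-3 + b)/(2*(7 + b))
√(s(v(-4, 9)) + 1/D(-26 + 1)) = √((3 - (9 - 2*(-4)))/(2*(7 + (9 - 2*(-4)))) + 1/(-96*(-26 + 1))) = √((3 - (9 + 8))/(2*(7 + (9 + 8))) + 1/(-96*(-25))) = √((3 - 1*17)/(2*(7 + 17)) + 1/2400) = √((½)*(3 - 17)/24 + 1/2400) = √((½)*(1/24)*(-14) + 1/2400) = √(-7/24 + 1/2400) = √(-233/800) = I*√466/40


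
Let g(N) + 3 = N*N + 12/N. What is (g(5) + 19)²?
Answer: 47089/25 ≈ 1883.6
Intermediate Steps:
g(N) = -3 + N² + 12/N (g(N) = -3 + (N*N + 12/N) = -3 + (N² + 12/N) = -3 + N² + 12/N)
(g(5) + 19)² = ((-3 + 5² + 12/5) + 19)² = ((-3 + 25 + 12*(⅕)) + 19)² = ((-3 + 25 + 12/5) + 19)² = (122/5 + 19)² = (217/5)² = 47089/25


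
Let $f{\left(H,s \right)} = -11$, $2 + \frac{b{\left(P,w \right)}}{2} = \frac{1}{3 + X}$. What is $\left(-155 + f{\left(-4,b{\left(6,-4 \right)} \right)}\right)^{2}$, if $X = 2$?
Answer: $27556$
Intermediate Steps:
$b{\left(P,w \right)} = - \frac{18}{5}$ ($b{\left(P,w \right)} = -4 + \frac{2}{3 + 2} = -4 + \frac{2}{5} = - \frac{18}{5}$)
$\left(-155 + f{\left(-4,b{\left(6,-4 \right)} \right)}\right)^{2} = \left(-155 - 11\right)^{2} = \left(-166\right)^{2} = 27556$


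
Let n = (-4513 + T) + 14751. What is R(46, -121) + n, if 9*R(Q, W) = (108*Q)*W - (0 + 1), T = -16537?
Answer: -657820/9 ≈ -73091.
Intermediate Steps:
n = -6299 (n = (-4513 - 16537) + 14751 = -21050 + 14751 = -6299)
R(Q, W) = -⅑ + 12*Q*W (R(Q, W) = ((108*Q)*W - (0 + 1))/9 = (108*Q*W - 1*1)/9 = (108*Q*W - 1)/9 = (-1 + 108*Q*W)/9 = -⅑ + 12*Q*W)
R(46, -121) + n = (-⅑ + 12*46*(-121)) - 6299 = (-⅑ - 66792) - 6299 = -601129/9 - 6299 = -657820/9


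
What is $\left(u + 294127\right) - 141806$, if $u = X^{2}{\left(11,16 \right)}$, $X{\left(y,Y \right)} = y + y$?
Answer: $152805$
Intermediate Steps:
$X{\left(y,Y \right)} = 2 y$
$u = 484$ ($u = \left(2 \cdot 11\right)^{2} = 22^{2} = 484$)
$\left(u + 294127\right) - 141806 = \left(484 + 294127\right) - 141806 = 294611 - 141806 = 152805$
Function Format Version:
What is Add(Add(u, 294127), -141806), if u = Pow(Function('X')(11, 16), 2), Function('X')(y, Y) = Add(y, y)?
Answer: 152805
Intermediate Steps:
Function('X')(y, Y) = Mul(2, y)
u = 484 (u = Pow(Mul(2, 11), 2) = Pow(22, 2) = 484)
Add(Add(u, 294127), -141806) = Add(Add(484, 294127), -141806) = Add(294611, -141806) = 152805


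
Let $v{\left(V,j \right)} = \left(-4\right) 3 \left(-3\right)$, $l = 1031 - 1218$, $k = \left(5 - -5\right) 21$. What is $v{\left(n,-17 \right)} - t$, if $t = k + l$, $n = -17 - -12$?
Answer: $13$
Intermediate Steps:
$k = 210$ ($k = \left(5 + \left(-3 + 8\right)\right) 21 = \left(5 + 5\right) 21 = 10 \cdot 21 = 210$)
$l = -187$
$n = -5$ ($n = -17 + 12 = -5$)
$v{\left(V,j \right)} = 36$ ($v{\left(V,j \right)} = \left(-12\right) \left(-3\right) = 36$)
$t = 23$ ($t = 210 - 187 = 23$)
$v{\left(n,-17 \right)} - t = 36 - 23 = 13$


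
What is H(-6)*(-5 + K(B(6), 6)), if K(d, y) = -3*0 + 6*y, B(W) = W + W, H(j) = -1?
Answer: -31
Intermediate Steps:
B(W) = 2*W
K(d, y) = 6*y (K(d, y) = 0 + 6*y = 6*y)
H(-6)*(-5 + K(B(6), 6)) = -(-5 + 6*6) = -(-5 + 36) = -1*31 = -31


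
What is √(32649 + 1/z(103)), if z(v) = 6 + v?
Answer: √387902878/109 ≈ 180.69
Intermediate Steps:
√(32649 + 1/z(103)) = √(32649 + 1/(6 + 103)) = √(32649 + 1/109) = √(3558742/109) = √387902878/109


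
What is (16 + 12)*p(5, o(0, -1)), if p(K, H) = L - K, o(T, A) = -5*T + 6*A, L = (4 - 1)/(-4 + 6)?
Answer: -98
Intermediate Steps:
L = 3/2 ≈ 1.5000
p(K, H) = 3/2 - K
(16 + 12)*p(5, o(0, -1)) = (16 + 12)*(3/2 - 1*5) = 28*(3/2 - 5) = 28*(-7/2) = -98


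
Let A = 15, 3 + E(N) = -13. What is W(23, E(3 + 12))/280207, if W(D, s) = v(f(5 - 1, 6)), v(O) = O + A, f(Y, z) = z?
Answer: 21/280207 ≈ 7.4945e-5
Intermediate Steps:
E(N) = -16 (E(N) = -3 - 13 = -16)
v(O) = 15 + O (v(O) = O + 15 = 15 + O)
W(D, s) = 21 (W(D, s) = 15 + 6 = 21)
W(23, E(3 + 12))/280207 = 21/280207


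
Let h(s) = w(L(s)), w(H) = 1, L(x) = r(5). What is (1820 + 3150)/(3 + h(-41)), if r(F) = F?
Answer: 2485/2 ≈ 1242.5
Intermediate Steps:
L(x) = 5
h(s) = 1
(1820 + 3150)/(3 + h(-41)) = (1820 + 3150)/(3 + 1) = 4970/4 = 4970*(¼) = 2485/2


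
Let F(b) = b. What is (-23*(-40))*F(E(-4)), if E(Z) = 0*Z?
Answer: 0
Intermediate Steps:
E(Z) = 0
(-23*(-40))*F(E(-4)) = -23*(-40)*0 = 920*0 = 0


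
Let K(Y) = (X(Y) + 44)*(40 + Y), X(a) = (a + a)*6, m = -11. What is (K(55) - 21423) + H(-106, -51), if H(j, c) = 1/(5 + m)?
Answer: 272741/6 ≈ 45457.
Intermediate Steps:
X(a) = 12*a (X(a) = (2*a)*6 = 12*a)
H(j, c) = -⅙ (H(j, c) = 1/(5 - 11) = 1/(-6) = -⅙)
K(Y) = (40 + Y)*(44 + 12*Y) (K(Y) = (12*Y + 44)*(40 + Y) = (44 + 12*Y)*(40 + Y) = (40 + Y)*(44 + 12*Y))
(K(55) - 21423) + H(-106, -51) = ((1760 + 12*55² + 524*55) - 21423) - ⅙ = ((1760 + 12*3025 + 28820) - 21423) - ⅙ = ((1760 + 36300 + 28820) - 21423) - ⅙ = (66880 - 21423) - ⅙ = 45457 - ⅙ = 272741/6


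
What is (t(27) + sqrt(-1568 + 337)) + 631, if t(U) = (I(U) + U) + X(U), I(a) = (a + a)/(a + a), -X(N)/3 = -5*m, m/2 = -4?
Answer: 539 + I*sqrt(1231) ≈ 539.0 + 35.086*I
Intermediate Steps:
m = -8 (m = 2*(-4) = -8)
X(N) = -120 (X(N) = -(-15)*(-8) = -3*40 = -120)
I(a) = 1 (I(a) = (2*a)/((2*a)) = (2*a)*(1/(2*a)) = 1)
t(U) = -119 + U (t(U) = (1 + U) - 120 = -119 + U)
(t(27) + sqrt(-1568 + 337)) + 631 = ((-119 + 27) + sqrt(-1568 + 337)) + 631 = (-92 + sqrt(-1231)) + 631 = (-92 + I*sqrt(1231)) + 631 = 539 + I*sqrt(1231)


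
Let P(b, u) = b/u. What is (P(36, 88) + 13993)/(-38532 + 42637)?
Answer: 61571/18062 ≈ 3.4089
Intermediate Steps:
(P(36, 88) + 13993)/(-38532 + 42637) = (36/88 + 13993)/(-38532 + 42637) = (36*(1/88) + 13993)/4105 = (9/22 + 13993)*(1/4105) = (307855/22)*(1/4105) = 61571/18062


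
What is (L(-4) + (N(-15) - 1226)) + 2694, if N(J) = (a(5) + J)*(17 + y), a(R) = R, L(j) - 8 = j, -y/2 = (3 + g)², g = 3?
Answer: 2022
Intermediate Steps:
y = -72 (y = -2*(3 + 3)² = -2*6² = -2*36 = -72)
L(j) = 8 + j
N(J) = -275 - 55*J (N(J) = (5 + J)*(17 - 72) = (5 + J)*(-55) = -275 - 55*J)
(L(-4) + (N(-15) - 1226)) + 2694 = ((8 - 4) + ((-275 - 55*(-15)) - 1226)) + 2694 = (4 + ((-275 + 825) - 1226)) + 2694 = (4 + (550 - 1226)) + 2694 = (4 - 676) + 2694 = -672 + 2694 = 2022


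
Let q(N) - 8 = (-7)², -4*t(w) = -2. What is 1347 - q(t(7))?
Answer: 1290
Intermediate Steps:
t(w) = ½ (t(w) = -¼*(-2) = ½)
q(N) = 57 (q(N) = 8 + (-7)² = 8 + 49 = 57)
1347 - q(t(7)) = 1347 - 1*57 = 1347 - 57 = 1290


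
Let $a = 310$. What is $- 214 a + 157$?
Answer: $-66183$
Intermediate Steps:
$- 214 a + 157 = \left(-214\right) 310 + 157 = -66340 + 157 = -66183$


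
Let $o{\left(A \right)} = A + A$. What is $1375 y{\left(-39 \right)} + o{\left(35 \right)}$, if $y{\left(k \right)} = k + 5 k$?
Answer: $-321680$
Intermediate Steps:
$o{\left(A \right)} = 2 A$
$y{\left(k \right)} = 6 k$
$1375 y{\left(-39 \right)} + o{\left(35 \right)} = 1375 \cdot 6 \left(-39\right) + 2 \cdot 35 = 1375 \left(-234\right) + 70 = -321750 + 70 = -321680$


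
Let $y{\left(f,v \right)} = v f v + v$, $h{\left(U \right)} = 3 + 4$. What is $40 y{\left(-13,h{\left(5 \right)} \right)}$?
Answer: $-25200$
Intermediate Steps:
$h{\left(U \right)} = 7$
$y{\left(f,v \right)} = v + f v^{2}$ ($y{\left(f,v \right)} = f v v + v = f v^{2} + v = v + f v^{2}$)
$40 y{\left(-13,h{\left(5 \right)} \right)} = 40 \cdot 7 \left(1 - 91\right) = 40 \cdot 7 \left(-90\right) = 40 \left(-630\right) = -25200$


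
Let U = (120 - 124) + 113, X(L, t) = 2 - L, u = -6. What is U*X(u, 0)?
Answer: 872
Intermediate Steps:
U = 109 (U = -4 + 113 = 109)
U*X(u, 0) = 109*(2 - 1*(-6)) = 109*(2 + 6) = 109*8 = 872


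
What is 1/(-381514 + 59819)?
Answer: -1/321695 ≈ -3.1085e-6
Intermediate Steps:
1/(-381514 + 59819) = 1/(-321695) = -1/321695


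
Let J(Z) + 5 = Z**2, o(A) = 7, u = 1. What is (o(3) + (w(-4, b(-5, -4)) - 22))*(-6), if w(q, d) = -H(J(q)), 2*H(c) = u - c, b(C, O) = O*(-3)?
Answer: 60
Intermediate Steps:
b(C, O) = -3*O
J(Z) = -5 + Z**2
H(c) = 1/2 - c/2 (H(c) = (1 - c)/2 = 1/2 - c/2)
w(q, d) = -3 + q**2/2 (w(q, d) = -(1/2 - (-5 + q**2)/2) = -(1/2 + (5/2 - q**2/2)) = -(3 - q**2/2) = -3 + q**2/2)
(o(3) + (w(-4, b(-5, -4)) - 22))*(-6) = (7 + ((-3 + (1/2)*(-4)**2) - 22))*(-6) = (7 + ((-3 + (1/2)*16) - 22))*(-6) = (7 + ((-3 + 8) - 22))*(-6) = (7 + (5 - 22))*(-6) = (7 - 17)*(-6) = -10*(-6) = 60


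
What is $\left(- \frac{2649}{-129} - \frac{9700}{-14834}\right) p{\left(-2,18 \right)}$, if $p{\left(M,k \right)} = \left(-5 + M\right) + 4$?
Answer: $- \frac{20273283}{318931} \approx -63.566$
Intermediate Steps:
$p{\left(M,k \right)} = -1 + M$
$\left(- \frac{2649}{-129} - \frac{9700}{-14834}\right) p{\left(-2,18 \right)} = \left(- \frac{2649}{-129} - \frac{9700}{-14834}\right) \left(-1 - 2\right) = \left(\left(-2649\right) \left(- \frac{1}{129}\right) - - \frac{4850}{7417}\right) \left(-3\right) = \left(\frac{883}{43} + \frac{4850}{7417}\right) \left(-3\right) = \frac{6757761}{318931} \left(-3\right) = - \frac{20273283}{318931}$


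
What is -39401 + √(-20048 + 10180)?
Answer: -39401 + 2*I*√2467 ≈ -39401.0 + 99.338*I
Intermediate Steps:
-39401 + √(-20048 + 10180) = -39401 + √(-9868) = -39401 + 2*I*√2467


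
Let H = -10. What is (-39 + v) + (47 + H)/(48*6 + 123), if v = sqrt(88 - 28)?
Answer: -15992/411 + 2*sqrt(15) ≈ -31.164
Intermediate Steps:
v = 2*sqrt(15) (v = sqrt(60) = 2*sqrt(15) ≈ 7.7460)
(-39 + v) + (47 + H)/(48*6 + 123) = (-39 + 2*sqrt(15)) + (47 - 10)/(48*6 + 123) = (-39 + 2*sqrt(15)) + 37/(288 + 123) = (-39 + 2*sqrt(15)) + 37/411 = -15992/411 + 2*sqrt(15)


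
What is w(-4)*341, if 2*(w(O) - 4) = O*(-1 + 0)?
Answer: 2046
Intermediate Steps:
w(O) = 4 - O/2 (w(O) = 4 + (O*(-1 + 0))/2 = 4 + (O*(-1))/2 = 4 + (-O)/2 = 4 - O/2)
w(-4)*341 = (4 - ½*(-4))*341 = (4 + 2)*341 = 6*341 = 2046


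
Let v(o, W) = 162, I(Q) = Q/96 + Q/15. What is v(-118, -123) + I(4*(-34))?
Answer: 9091/60 ≈ 151.52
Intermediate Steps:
I(Q) = 37*Q/480 (I(Q) = Q*(1/96) + Q*(1/15) = Q/96 + Q/15 = 37*Q/480)
v(-118, -123) + I(4*(-34)) = 162 + 37*(4*(-34))/480 = 162 + (37/480)*(-136) = 162 - 629/60 = 9091/60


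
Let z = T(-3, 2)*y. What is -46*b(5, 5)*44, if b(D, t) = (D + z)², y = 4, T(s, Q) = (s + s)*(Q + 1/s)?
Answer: -2479400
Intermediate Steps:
T(s, Q) = 2*s*(Q + 1/s) (T(s, Q) = (2*s)*(Q + 1/s) = 2*s*(Q + 1/s))
z = -40 (z = (2 + 2*2*(-3))*4 = (2 - 12)*4 = -10*4 = -40)
b(D, t) = (-40 + D)² (b(D, t) = (D - 40)² = (-40 + D)²)
-46*b(5, 5)*44 = -46*(-40 + 5)²*44 = -46*(-35)²*44 = -46*1225*44 = -56350*44 = -2479400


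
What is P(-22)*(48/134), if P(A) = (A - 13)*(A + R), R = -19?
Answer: 34440/67 ≈ 514.03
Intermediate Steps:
P(A) = (-19 + A)*(-13 + A) (P(A) = (A - 13)*(A - 19) = (-13 + A)*(-19 + A) = (-19 + A)*(-13 + A))
P(-22)*(48/134) = (247 + (-22)² - 32*(-22))*(48/134) = (247 + 484 + 704)*(48*(1/134)) = 1435*(24/67) = 34440/67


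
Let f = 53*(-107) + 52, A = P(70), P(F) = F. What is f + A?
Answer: -5549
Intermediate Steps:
A = 70
f = -5619 (f = -5671 + 52 = -5619)
f + A = -5619 + 70 = -5549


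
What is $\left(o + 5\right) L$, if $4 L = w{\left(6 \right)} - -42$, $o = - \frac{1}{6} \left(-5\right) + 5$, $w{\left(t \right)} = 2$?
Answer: $\frac{715}{6} \approx 119.17$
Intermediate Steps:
$o = \frac{35}{6}$ ($o = \left(-1\right) \frac{1}{6} \left(-5\right) + 5 = \left(- \frac{1}{6}\right) \left(-5\right) + 5 = \frac{5}{6} + 5 = \frac{35}{6} \approx 5.8333$)
$L = 11$ ($L = \frac{2 - -42}{4} = \frac{2 + 42}{4} = \frac{1}{4} \cdot 44 = 11$)
$\left(o + 5\right) L = \left(\frac{35}{6} + 5\right) 11 = \frac{65}{6} \cdot 11 = \frac{715}{6}$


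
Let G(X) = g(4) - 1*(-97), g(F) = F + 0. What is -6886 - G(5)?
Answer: -6987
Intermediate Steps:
g(F) = F
G(X) = 101 (G(X) = 4 - 1*(-97) = 4 + 97 = 101)
-6886 - G(5) = -6886 - 1*101 = -6886 - 101 = -6987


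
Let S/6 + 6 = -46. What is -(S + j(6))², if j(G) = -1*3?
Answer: -99225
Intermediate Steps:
S = -312 (S = -36 + 6*(-46) = -36 - 276 = -312)
j(G) = -3
-(S + j(6))² = -(-312 - 3)² = -1*(-315)² = -1*99225 = -99225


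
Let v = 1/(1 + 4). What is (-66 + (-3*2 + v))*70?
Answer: -5026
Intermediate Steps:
v = 1/5 ≈ 0.20000
(-66 + (-3*2 + v))*70 = (-66 + (-3*2 + 1/5))*70 = (-66 + (-6 + 1/5))*70 = (-66 - 29/5)*70 = -359/5*70 = -5026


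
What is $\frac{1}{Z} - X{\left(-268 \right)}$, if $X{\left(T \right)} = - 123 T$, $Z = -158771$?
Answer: $- \frac{5233727245}{158771} \approx -32964.0$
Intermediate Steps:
$\frac{1}{Z} - X{\left(-268 \right)} = \frac{1}{-158771} - \left(-123\right) \left(-268\right) = - \frac{1}{158771} - 32964 = - \frac{5233727245}{158771}$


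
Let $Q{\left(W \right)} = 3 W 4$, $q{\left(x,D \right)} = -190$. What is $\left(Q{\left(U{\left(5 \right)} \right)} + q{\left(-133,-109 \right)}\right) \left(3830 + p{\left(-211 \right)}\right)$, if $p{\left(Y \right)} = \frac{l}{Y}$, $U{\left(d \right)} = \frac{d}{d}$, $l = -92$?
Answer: $- \frac{143863516}{211} \approx -6.8182 \cdot 10^{5}$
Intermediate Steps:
$U{\left(d \right)} = 1$
$Q{\left(W \right)} = 12 W$
$p{\left(Y \right)} = - \frac{92}{Y}$
$\left(Q{\left(U{\left(5 \right)} \right)} + q{\left(-133,-109 \right)}\right) \left(3830 + p{\left(-211 \right)}\right) = \left(12 \cdot 1 - 190\right) \left(3830 - \frac{92}{-211}\right) = \left(12 - 190\right) \left(3830 - - \frac{92}{211}\right) = - 178 \left(3830 + \frac{92}{211}\right) = \left(-178\right) \frac{808222}{211} = - \frac{143863516}{211}$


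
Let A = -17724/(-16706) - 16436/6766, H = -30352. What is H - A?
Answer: -857654191240/28258199 ≈ -30351.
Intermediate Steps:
A = -38664808/28258199 (A = -17724*(-1/16706) - 16436*1/6766 = 8862/8353 - 8218/3383 = -38664808/28258199 ≈ -1.3683)
H - A = -30352 - 1*(-38664808/28258199) = -30352 + 38664808/28258199 = -857654191240/28258199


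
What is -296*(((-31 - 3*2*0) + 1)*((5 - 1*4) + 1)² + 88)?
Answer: 9472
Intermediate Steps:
-296*(((-31 - 3*2*0) + 1)*((5 - 1*4) + 1)² + 88) = -296*(((-31 - 6*0) + 1)*((5 - 4) + 1)² + 88) = -296*(((-31 + 0) + 1)*(1 + 1)² + 88) = -296*((-31 + 1)*2² + 88) = -296*(-30*4 + 88) = -296*(-120 + 88) = -296*(-32) = 9472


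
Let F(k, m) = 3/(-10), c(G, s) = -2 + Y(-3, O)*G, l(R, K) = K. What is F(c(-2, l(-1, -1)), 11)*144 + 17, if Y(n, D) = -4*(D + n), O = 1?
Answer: -131/5 ≈ -26.200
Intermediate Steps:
Y(n, D) = -4*D - 4*n
c(G, s) = -2 + 8*G (c(G, s) = -2 + (-4*1 - 4*(-3))*G = -2 + (-4 + 12)*G = -2 + 8*G)
F(k, m) = -3/10 (F(k, m) = 3*(-1/10) = -3/10)
F(c(-2, l(-1, -1)), 11)*144 + 17 = -3/10*144 + 17 = -216/5 + 17 = -131/5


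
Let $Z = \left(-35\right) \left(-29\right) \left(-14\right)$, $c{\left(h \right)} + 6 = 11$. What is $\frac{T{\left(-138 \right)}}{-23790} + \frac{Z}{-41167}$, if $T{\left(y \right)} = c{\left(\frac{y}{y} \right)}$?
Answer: $\frac{9652859}{27981798} \approx 0.34497$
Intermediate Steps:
$c{\left(h \right)} = 5$ ($c{\left(h \right)} = -6 + 11 = 5$)
$Z = -14210$ ($Z = 1015 \left(-14\right) = -14210$)
$T{\left(y \right)} = 5$
$\frac{T{\left(-138 \right)}}{-23790} + \frac{Z}{-41167} = \frac{5}{-23790} - \frac{14210}{-41167} = 5 \left(- \frac{1}{23790}\right) - - \frac{2030}{5881} = - \frac{1}{4758} + \frac{2030}{5881} = \frac{9652859}{27981798}$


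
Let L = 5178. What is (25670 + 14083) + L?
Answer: 44931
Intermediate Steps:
(25670 + 14083) + L = (25670 + 14083) + 5178 = 39753 + 5178 = 44931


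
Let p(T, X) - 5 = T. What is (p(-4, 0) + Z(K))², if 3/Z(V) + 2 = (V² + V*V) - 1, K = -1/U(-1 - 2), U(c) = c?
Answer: 4/625 ≈ 0.0064000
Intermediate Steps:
p(T, X) = 5 + T
K = ⅓ (K = -1/(-1 - 2) = -1/(-3) = -1*(-⅓) = ⅓ ≈ 0.33333)
Z(V) = 3/(-3 + 2*V²) (Z(V) = 3/(-2 + ((V² + V*V) - 1)) = 3/(-2 + ((V² + V²) - 1)) = 3/(-2 + (2*V² - 1)) = 3/(-2 + (-1 + 2*V²)) = 3/(-3 + 2*V²))
(p(-4, 0) + Z(K))² = ((5 - 4) + 3/(-3 + 2*(⅓)²))² = (1 + 3/(-3 + 2*(⅑)))² = (1 + 3/(-3 + 2/9))² = (1 + 3/(-25/9))² = (1 + 3*(-9/25))² = (1 - 27/25)² = (-2/25)² = 4/625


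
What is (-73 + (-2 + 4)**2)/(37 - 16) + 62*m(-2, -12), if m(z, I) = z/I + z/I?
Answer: 365/21 ≈ 17.381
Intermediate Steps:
m(z, I) = 2*z/I
(-73 + (-2 + 4)**2)/(37 - 16) + 62*m(-2, -12) = (-73 + (-2 + 4)**2)/(37 - 16) + 62*(2*(-2)/(-12)) = (-73 + 2**2)/21 + 62*(2*(-2)*(-1/12)) = (-73 + 4)*(1/21) + 62*(1/3) = -69*1/21 + 62/3 = -23/7 + 62/3 = 365/21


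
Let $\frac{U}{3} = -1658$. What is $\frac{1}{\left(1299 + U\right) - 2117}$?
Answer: $- \frac{1}{5792} \approx -0.00017265$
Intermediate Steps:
$U = -4974$ ($U = 3 \left(-1658\right) = -4974$)
$\frac{1}{\left(1299 + U\right) - 2117} = \frac{1}{\left(1299 - 4974\right) - 2117} = \frac{1}{-3675 - 2117} = \frac{1}{-5792} = - \frac{1}{5792}$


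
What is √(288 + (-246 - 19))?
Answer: √23 ≈ 4.7958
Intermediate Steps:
√(288 + (-246 - 19)) = √(288 - 265) = √23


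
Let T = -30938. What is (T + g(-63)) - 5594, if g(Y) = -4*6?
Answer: -36556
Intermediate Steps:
g(Y) = -24
(T + g(-63)) - 5594 = (-30938 - 24) - 5594 = -30962 - 5594 = -36556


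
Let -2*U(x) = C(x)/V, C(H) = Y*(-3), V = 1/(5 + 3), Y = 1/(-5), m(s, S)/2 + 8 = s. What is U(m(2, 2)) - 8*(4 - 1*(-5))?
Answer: -372/5 ≈ -74.400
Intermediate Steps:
m(s, S) = -16 + 2*s
Y = -⅕ ≈ -0.20000
V = ⅛ (V = 1/8 = ⅛ ≈ 0.12500)
C(H) = ⅗ (C(H) = -⅕*(-3) = ⅗)
U(x) = -12/5 (U(x) = -3/(10*⅛) = -3*8/10 = -½*24/5 = -12/5)
U(m(2, 2)) - 8*(4 - 1*(-5)) = -12/5 - 8*(4 - 1*(-5)) = -12/5 - 8*(4 + 5) = -12/5 - 8*9 = -12/5 - 72 = -372/5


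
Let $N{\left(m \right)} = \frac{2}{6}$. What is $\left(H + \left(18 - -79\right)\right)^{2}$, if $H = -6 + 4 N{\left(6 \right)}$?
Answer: $\frac{76729}{9} \approx 8525.4$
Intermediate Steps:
$N{\left(m \right)} = \frac{1}{3}$ ($N{\left(m \right)} = 2 \cdot \frac{1}{6} = \frac{1}{3}$)
$H = - \frac{14}{3}$ ($H = -6 + 4 \cdot \frac{1}{3} = -6 + \frac{4}{3} = - \frac{14}{3} \approx -4.6667$)
$\left(H + \left(18 - -79\right)\right)^{2} = \left(- \frac{14}{3} + \left(18 - -79\right)\right)^{2} = \left(- \frac{14}{3} + \left(18 + 79\right)\right)^{2} = \left(- \frac{14}{3} + 97\right)^{2} = \left(\frac{277}{3}\right)^{2} = \frac{76729}{9}$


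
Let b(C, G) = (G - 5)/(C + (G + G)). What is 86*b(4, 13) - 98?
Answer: -1126/15 ≈ -75.067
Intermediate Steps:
b(C, G) = (-5 + G)/(C + 2*G)
86*b(4, 13) - 98 = 86*((-5 + 13)/(4 + 2*13)) - 98 = 86*(8/(4 + 26)) - 98 = 86*(8/30) - 98 = 86*((1/30)*8) - 98 = 86*(4/15) - 98 = 344/15 - 98 = -1126/15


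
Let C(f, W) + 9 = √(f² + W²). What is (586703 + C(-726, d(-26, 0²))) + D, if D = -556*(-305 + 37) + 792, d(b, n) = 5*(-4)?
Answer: 736494 + 2*√131869 ≈ 7.3722e+5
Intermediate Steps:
d(b, n) = -20
C(f, W) = -9 + √(W² + f²) (C(f, W) = -9 + √(f² + W²) = -9 + √(W² + f²))
D = 149800 (D = -556*(-268) + 792 = 149008 + 792 = 149800)
(586703 + C(-726, d(-26, 0²))) + D = (586703 + (-9 + √((-20)² + (-726)²))) + 149800 = (586703 + (-9 + √(400 + 527076))) + 149800 = (586703 + (-9 + √527476)) + 149800 = (586703 + (-9 + 2*√131869)) + 149800 = (586694 + 2*√131869) + 149800 = 736494 + 2*√131869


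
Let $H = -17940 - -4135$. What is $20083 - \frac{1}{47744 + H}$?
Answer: $\frac{681596936}{33939} \approx 20083.0$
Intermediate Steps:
$H = -13805$ ($H = -17940 + 4135 = -13805$)
$20083 - \frac{1}{47744 + H} = 20083 - \frac{1}{47744 - 13805} = 20083 - \frac{1}{33939} = \frac{681596936}{33939}$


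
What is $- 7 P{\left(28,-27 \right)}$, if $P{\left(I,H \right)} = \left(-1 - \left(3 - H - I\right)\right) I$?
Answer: $588$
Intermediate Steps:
$P{\left(I,H \right)} = I \left(-4 + H + I\right)$ ($P{\left(I,H \right)} = \left(-1 - \left(3 - H - I\right)\right) I = \left(-1 + \left(-3 + H + I\right)\right) I = \left(-4 + H + I\right) I = I \left(-4 + H + I\right)$)
$- 7 P{\left(28,-27 \right)} = - 7 \cdot 28 \left(-4 - 27 + 28\right) = - 7 \cdot 28 \left(-3\right) = \left(-7\right) \left(-84\right) = 588$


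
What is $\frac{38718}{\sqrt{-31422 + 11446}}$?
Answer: $- \frac{19359 i \sqrt{4994}}{4994} \approx - 273.94 i$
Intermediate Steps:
$\frac{38718}{\sqrt{-31422 + 11446}} = \frac{38718}{\sqrt{-19976}} = \frac{38718}{2 i \sqrt{4994}} = 38718 \left(- \frac{i \sqrt{4994}}{9988}\right) = - \frac{19359 i \sqrt{4994}}{4994}$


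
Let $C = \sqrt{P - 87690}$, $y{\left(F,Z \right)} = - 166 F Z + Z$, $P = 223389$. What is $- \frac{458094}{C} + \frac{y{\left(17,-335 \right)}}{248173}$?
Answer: $\frac{945035}{248173} - \frac{152698 \sqrt{135699}}{45233} \approx -1239.8$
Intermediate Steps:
$y{\left(F,Z \right)} = Z - 166 F Z$ ($y{\left(F,Z \right)} = - 166 F Z + Z = Z - 166 F Z$)
$C = \sqrt{135699}$ ($C = \sqrt{223389 - 87690} = \sqrt{135699} \approx 368.37$)
$- \frac{458094}{C} + \frac{y{\left(17,-335 \right)}}{248173} = - \frac{458094}{\sqrt{135699}} + \frac{\left(-335\right) \left(1 - 2822\right)}{248173} = - 458094 \frac{\sqrt{135699}}{135699} + - 335 \left(1 - 2822\right) \frac{1}{248173} = - \frac{152698 \sqrt{135699}}{45233} + \left(-335\right) \left(-2821\right) \frac{1}{248173} = - \frac{152698 \sqrt{135699}}{45233} + 945035 \cdot \frac{1}{248173} = - \frac{152698 \sqrt{135699}}{45233} + \frac{945035}{248173} = \frac{945035}{248173} - \frac{152698 \sqrt{135699}}{45233}$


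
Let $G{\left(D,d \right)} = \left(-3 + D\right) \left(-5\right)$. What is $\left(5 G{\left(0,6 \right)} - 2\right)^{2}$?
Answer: $5329$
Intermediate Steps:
$G{\left(D,d \right)} = 15 - 5 D$
$\left(5 G{\left(0,6 \right)} - 2\right)^{2} = \left(5 \left(15 - 0\right) - 2\right)^{2} = \left(5 \left(15 + 0\right) - 2\right)^{2} = \left(5 \cdot 15 - 2\right)^{2} = \left(75 - 2\right)^{2} = 73^{2} = 5329$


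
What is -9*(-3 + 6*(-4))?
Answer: 243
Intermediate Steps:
-9*(-3 + 6*(-4)) = -9*(-3 - 24) = -9*(-27) = 243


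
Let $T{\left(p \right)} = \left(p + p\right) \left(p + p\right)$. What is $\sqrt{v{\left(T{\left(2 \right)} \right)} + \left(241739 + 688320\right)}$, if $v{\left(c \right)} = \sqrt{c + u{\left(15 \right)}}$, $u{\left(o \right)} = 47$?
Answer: $\sqrt{930059 + 3 \sqrt{7}} \approx 964.4$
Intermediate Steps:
$T{\left(p \right)} = 4 p^{2}$ ($T{\left(p \right)} = 2 p 2 p = 4 p^{2}$)
$v{\left(c \right)} = \sqrt{47 + c}$ ($v{\left(c \right)} = \sqrt{c + 47} = \sqrt{47 + c}$)
$\sqrt{v{\left(T{\left(2 \right)} \right)} + \left(241739 + 688320\right)} = \sqrt{\sqrt{47 + 4 \cdot 2^{2}} + \left(241739 + 688320\right)} = \sqrt{\sqrt{47 + 4 \cdot 4} + 930059} = \sqrt{\sqrt{47 + 16} + 930059} = \sqrt{\sqrt{63} + 930059} = \sqrt{3 \sqrt{7} + 930059} = \sqrt{930059 + 3 \sqrt{7}}$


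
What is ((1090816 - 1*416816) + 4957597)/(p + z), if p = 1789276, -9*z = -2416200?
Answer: 16894791/6173228 ≈ 2.7368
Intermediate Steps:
z = 805400/3 (z = -1/9*(-2416200) = 805400/3 ≈ 2.6847e+5)
((1090816 - 1*416816) + 4957597)/(p + z) = ((1090816 - 1*416816) + 4957597)/(1789276 + 805400/3) = ((1090816 - 416816) + 4957597)/(6173228/3) = (674000 + 4957597)*(3/6173228) = 5631597*(3/6173228) = 16894791/6173228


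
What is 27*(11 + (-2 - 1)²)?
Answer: 540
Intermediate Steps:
27*(11 + (-2 - 1)²) = 27*(11 + (-3)²) = 27*(11 + 9) = 27*20 = 540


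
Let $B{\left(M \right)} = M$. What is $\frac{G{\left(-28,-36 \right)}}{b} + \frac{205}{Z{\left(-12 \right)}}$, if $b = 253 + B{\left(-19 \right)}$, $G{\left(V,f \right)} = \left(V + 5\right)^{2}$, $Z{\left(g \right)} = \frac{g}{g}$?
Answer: $\frac{48499}{234} \approx 207.26$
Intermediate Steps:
$Z{\left(g \right)} = 1$
$G{\left(V,f \right)} = \left(5 + V\right)^{2}$
$b = 234$ ($b = 253 - 19 = 234$)
$\frac{G{\left(-28,-36 \right)}}{b} + \frac{205}{Z{\left(-12 \right)}} = \frac{\left(5 - 28\right)^{2}}{234} + \frac{205}{1} = \left(-23\right)^{2} \cdot \frac{1}{234} + 205 \cdot 1 = 529 \cdot \frac{1}{234} + 205 = \frac{529}{234} + 205 = \frac{48499}{234}$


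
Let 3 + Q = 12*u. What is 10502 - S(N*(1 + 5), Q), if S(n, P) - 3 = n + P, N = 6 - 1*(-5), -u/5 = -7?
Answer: 10016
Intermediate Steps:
u = 35 (u = -5*(-7) = 35)
Q = 417 (Q = -3 + 12*35 = -3 + 420 = 417)
N = 11 (N = 6 + 5 = 11)
S(n, P) = 3 + P + n (S(n, P) = 3 + (n + P) = 3 + (P + n) = 3 + P + n)
10502 - S(N*(1 + 5), Q) = 10502 - (3 + 417 + 11*(1 + 5)) = 10502 - (3 + 417 + 11*6) = 10502 - (3 + 417 + 66) = 10502 - 1*486 = 10502 - 486 = 10016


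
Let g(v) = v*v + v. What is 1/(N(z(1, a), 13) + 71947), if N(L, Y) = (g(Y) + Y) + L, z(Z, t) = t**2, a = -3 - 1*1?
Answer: 1/72158 ≈ 1.3858e-5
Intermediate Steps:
a = -4 (a = -3 - 1 = -4)
g(v) = v + v**2 (g(v) = v**2 + v = v + v**2)
N(L, Y) = L + Y + Y*(1 + Y) (N(L, Y) = (Y*(1 + Y) + Y) + L = (Y + Y*(1 + Y)) + L = L + Y + Y*(1 + Y))
1/(N(z(1, a), 13) + 71947) = 1/(((-4)**2 + 13 + 13*(1 + 13)) + 71947) = 1/((16 + 13 + 13*14) + 71947) = 1/((16 + 13 + 182) + 71947) = 1/(211 + 71947) = 1/72158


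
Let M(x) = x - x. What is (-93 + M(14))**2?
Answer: 8649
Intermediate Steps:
M(x) = 0
(-93 + M(14))**2 = (-93 + 0)**2 = (-93)**2 = 8649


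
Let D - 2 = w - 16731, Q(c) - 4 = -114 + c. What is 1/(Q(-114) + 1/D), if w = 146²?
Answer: -4587/1027487 ≈ -0.0044643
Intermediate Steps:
Q(c) = -110 + c (Q(c) = 4 + (-114 + c) = -110 + c)
w = 21316
D = 4587 (D = 2 + (21316 - 16731) = 2 + 4585 = 4587)
1/(Q(-114) + 1/D) = 1/((-110 - 114) + 1/4587) = 1/(-224 + 1/4587) = 1/(-1027487/4587) = -4587/1027487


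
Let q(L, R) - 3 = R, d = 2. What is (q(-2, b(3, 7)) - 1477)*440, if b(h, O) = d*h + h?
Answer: -644600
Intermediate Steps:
b(h, O) = 3*h (b(h, O) = 2*h + h = 3*h)
q(L, R) = 3 + R
(q(-2, b(3, 7)) - 1477)*440 = ((3 + 3*3) - 1477)*440 = ((3 + 9) - 1477)*440 = (12 - 1477)*440 = -1465*440 = -644600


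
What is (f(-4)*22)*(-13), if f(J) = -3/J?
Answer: -429/2 ≈ -214.50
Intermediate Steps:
(f(-4)*22)*(-13) = (-3/(-4)*22)*(-13) = (-3*(-¼)*22)*(-13) = ((¾)*22)*(-13) = (33/2)*(-13) = -429/2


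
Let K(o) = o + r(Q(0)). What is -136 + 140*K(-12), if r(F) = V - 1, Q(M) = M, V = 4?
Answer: -1396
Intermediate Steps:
r(F) = 3 (r(F) = 4 - 1 = 3)
K(o) = 3 + o (K(o) = o + 3 = 3 + o)
-136 + 140*K(-12) = -136 + 140*(3 - 12) = -136 + 140*(-9) = -136 - 1260 = -1396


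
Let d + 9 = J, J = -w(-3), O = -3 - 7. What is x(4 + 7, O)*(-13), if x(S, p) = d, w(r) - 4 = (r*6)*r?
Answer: 871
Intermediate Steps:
w(r) = 4 + 6*r² (w(r) = 4 + (r*6)*r = 4 + (6*r)*r = 4 + 6*r²)
O = -10
J = -58 (J = -(4 + 6*(-3)²) = -(4 + 6*9) = -(4 + 54) = -1*58 = -58)
d = -67 (d = -9 - 58 = -67)
x(S, p) = -67
x(4 + 7, O)*(-13) = -67*(-13) = 871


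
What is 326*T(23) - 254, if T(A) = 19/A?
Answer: 352/23 ≈ 15.304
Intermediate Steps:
326*T(23) - 254 = 326*(19/23) - 254 = 6194/23 - 254 = 352/23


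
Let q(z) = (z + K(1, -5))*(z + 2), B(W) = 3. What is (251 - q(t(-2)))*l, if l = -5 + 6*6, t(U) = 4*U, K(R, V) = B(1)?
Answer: 6851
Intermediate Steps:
K(R, V) = 3
l = 31 (l = -5 + 36 = 31)
q(z) = (2 + z)*(3 + z) (q(z) = (z + 3)*(z + 2) = (3 + z)*(2 + z) = (2 + z)*(3 + z))
(251 - q(t(-2)))*l = (251 - (6 + (4*(-2))² + 5*(4*(-2))))*31 = (251 - (6 + (-8)² + 5*(-8)))*31 = (251 - (6 + 64 - 40))*31 = (251 - 1*30)*31 = (251 - 30)*31 = 221*31 = 6851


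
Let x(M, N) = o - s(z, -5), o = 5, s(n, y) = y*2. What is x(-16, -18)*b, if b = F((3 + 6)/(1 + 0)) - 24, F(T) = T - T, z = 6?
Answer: -360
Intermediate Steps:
s(n, y) = 2*y
F(T) = 0
x(M, N) = 15 (x(M, N) = 5 - 2*(-5) = 5 - 1*(-10) = 5 + 10 = 15)
b = -24 (b = 0 - 24 = -24)
x(-16, -18)*b = 15*(-24) = -360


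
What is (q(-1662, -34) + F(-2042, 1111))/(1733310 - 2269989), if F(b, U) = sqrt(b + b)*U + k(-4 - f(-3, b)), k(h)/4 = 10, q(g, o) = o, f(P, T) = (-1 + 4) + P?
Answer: -2/178893 - 202*I*sqrt(1021)/48789 ≈ -1.118e-5 - 0.13229*I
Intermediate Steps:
f(P, T) = 3 + P
k(h) = 40 (k(h) = 4*10 = 40)
F(b, U) = 40 + U*sqrt(2)*sqrt(b) (F(b, U) = sqrt(b + b)*U + 40 = sqrt(2*b)*U + 40 = (sqrt(2)*sqrt(b))*U + 40 = U*sqrt(2)*sqrt(b) + 40 = 40 + U*sqrt(2)*sqrt(b))
(q(-1662, -34) + F(-2042, 1111))/(1733310 - 2269989) = (-34 + (40 + 1111*sqrt(2)*sqrt(-2042)))/(1733310 - 2269989) = (-34 + (40 + 1111*sqrt(2)*(I*sqrt(2042))))/(-536679) = (-34 + (40 + 2222*I*sqrt(1021)))*(-1/536679) = (6 + 2222*I*sqrt(1021))*(-1/536679) = -2/178893 - 202*I*sqrt(1021)/48789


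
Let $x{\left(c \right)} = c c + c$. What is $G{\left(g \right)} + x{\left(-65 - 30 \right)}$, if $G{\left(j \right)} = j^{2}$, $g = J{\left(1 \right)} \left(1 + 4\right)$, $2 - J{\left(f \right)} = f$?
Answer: $8955$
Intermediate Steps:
$J{\left(f \right)} = 2 - f$
$x{\left(c \right)} = c + c^{2}$ ($x{\left(c \right)} = c^{2} + c = c + c^{2}$)
$g = 5$ ($g = \left(2 - 1\right) \left(1 + 4\right) = \left(2 - 1\right) 5 = 1 \cdot 5 = 5$)
$G{\left(g \right)} + x{\left(-65 - 30 \right)} = 5^{2} + \left(-65 - 30\right) \left(1 - 95\right) = 25 - 95 \left(1 - 95\right) = 25 - -8930 = 25 + 8930 = 8955$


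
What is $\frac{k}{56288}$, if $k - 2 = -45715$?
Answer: $- \frac{45713}{56288} \approx -0.81213$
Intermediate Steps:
$k = -45713$ ($k = 2 - 45715 = -45713$)
$\frac{k}{56288} = - \frac{45713}{56288}$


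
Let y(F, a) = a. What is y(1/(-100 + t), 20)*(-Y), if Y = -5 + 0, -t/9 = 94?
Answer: 100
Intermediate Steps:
t = -846 (t = -9*94 = -846)
Y = -5
y(1/(-100 + t), 20)*(-Y) = 20*(-1*(-5)) = 20*5 = 100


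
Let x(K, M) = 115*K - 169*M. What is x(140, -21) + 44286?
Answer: 63935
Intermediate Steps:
x(K, M) = -169*M + 115*K
x(140, -21) + 44286 = (-169*(-21) + 115*140) + 44286 = (3549 + 16100) + 44286 = 19649 + 44286 = 63935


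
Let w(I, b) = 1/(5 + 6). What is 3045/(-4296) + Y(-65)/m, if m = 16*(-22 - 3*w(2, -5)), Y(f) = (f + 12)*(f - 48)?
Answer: -12289691/701680 ≈ -17.515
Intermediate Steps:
Y(f) = (-48 + f)*(12 + f) (Y(f) = (12 + f)*(-48 + f) = (-48 + f)*(12 + f))
w(I, b) = 1/11
m = -3920/11 (m = 16*(-22 - 3*1/11) = 16*(-22 - 3/11) = 16*(-245/11) = -3920/11 ≈ -356.36)
3045/(-4296) + Y(-65)/m = 3045/(-4296) + (-576 + (-65)² - 36*(-65))/(-3920/11) = 3045*(-1/4296) + (-576 + 4225 + 2340)*(-11/3920) = -1015/1432 + 5989*(-11/3920) = -1015/1432 - 65879/3920 = -12289691/701680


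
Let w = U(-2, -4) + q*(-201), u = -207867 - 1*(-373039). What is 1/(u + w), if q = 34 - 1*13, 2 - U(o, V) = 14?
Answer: 1/160939 ≈ 6.2135e-6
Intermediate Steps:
U(o, V) = -12 (U(o, V) = 2 - 1*14 = 2 - 14 = -12)
u = 165172 (u = -207867 + 373039 = 165172)
q = 21 (q = 34 - 13 = 21)
w = -4233 (w = -12 + 21*(-201) = -12 - 4221 = -4233)
1/(u + w) = 1/(165172 - 4233) = 1/160939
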